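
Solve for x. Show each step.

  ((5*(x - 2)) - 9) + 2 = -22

Step 1. [((5*(x - 2)) - 9) + 2 = -22] subtract 2: x sits inside (… + 2) ⇒ sub: (5*(x - 2)) - 9 = -24.
Step 2. [(5*(x - 2)) - 9 = -24] the outer -9 inverts by adding 9, so sub: 5*(x - 2) = -15.
Step 3. [5*(x - 2) = -15] 5 out front; divide by 5. So div: x - 2 = -3.
Step 4. [x - 2 = -3] the outer -2 inverts by adding 2, so sub: x = -1.

Answer: x ∈ {-1}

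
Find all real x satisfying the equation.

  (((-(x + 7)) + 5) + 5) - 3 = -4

Step 1. [(((-(x + 7)) + 5) + 5) - 3 = -4] add 3: x sits inside (… - 3), so sub: ((-(x + 7)) + 5) + 5 = -1.
Step 2. [((-(x + 7)) + 5) + 5 = -1] subtract 5: x sits inside (… + 5). So sub: (-(x + 7)) + 5 = -6.
Step 3. [(-(x + 7)) + 5 = -6] the outer +5 inverts by subtracting 5, so sub: -(x + 7) = -11.
Step 4. [-(x + 7) = -11] leading − — multiply by −1, so neg: x + 7 = 11.
Step 5. [x + 7 = 11] the outer +7 inverts by subtracting 7. So sub: x = 4.

Answer: x ∈ {4}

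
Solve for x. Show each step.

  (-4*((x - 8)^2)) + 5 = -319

Step 1. [(-4*((x - 8)^2)) + 5 = -319] +5 is outermost — subtract 5 both sides. So sub: -4*((x - 8)^2) = -324.
Step 2. [-4*((x - 8)^2) = -324] LHS = -4·(…); ÷-4 both sides ⇒ div: (x - 8)^2 = 81.
Step 3. [(x - 8)^2 = 81] √ both sides: 81 ≥ 0 gives two branches ⇒ sqrt: x - 8 = 9 or -9.
Step 4. [x - 8 = 9 or -9] add 8: x sits inside (… - 8) ⇒ sub: x = 17 or -1.

Answer: x ∈ {-1, 17}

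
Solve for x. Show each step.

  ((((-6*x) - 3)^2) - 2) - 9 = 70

Step 1. [((((-6*x) - 3)^2) - 2) - 9 = 70] add 9: x sits inside (… - 9). So sub: (((-6*x) - 3)^2) - 2 = 79.
Step 2. [(((-6*x) - 3)^2) - 2 = 79] peel the -2: add 2 from each side ⇒ sub: ((-6*x) - 3)^2 = 81.
Step 3. [((-6*x) - 3)^2 = 81] LHS squared, RHS 81 ≥ 0: apply √ (±) ⇒ sqrt: (-6*x) - 3 = 9 or -9.
Step 4. [(-6*x) - 3 = 9 or -9] add 3: x sits inside (… - 3). So sub: -6*x = 12 or -6.
Step 5. [-6*x = 12 or -6] divide by the outer -6. So div: x = -2 or 1.

Answer: x ∈ {-2, 1}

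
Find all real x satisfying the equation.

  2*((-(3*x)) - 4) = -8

Step 1. [2*((-(3*x)) - 4) = -8] leading coefficient 2: divide by 2. So div: (-(3*x)) - 4 = -4.
Step 2. [(-(3*x)) - 4 = -4] -4 is outermost — add 4 both sides ⇒ sub: -(3*x) = 0.
Step 3. [-(3*x) = 0] flip signs both sides, so neg: 3*x = 0.
Step 4. [3*x = 0] 3 out front; divide by 3, so div: x = 0.

Answer: x ∈ {0}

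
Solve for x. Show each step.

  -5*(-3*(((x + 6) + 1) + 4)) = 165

Step 1. [-5*(-3*(((x + 6) + 1) + 4)) = 165] divide by the outer -5 ⇒ div: -3*(((x + 6) + 1) + 4) = -33.
Step 2. [-3*(((x + 6) + 1) + 4) = -33] leading coefficient -3: divide by -3 ⇒ div: ((x + 6) + 1) + 4 = 11.
Step 3. [((x + 6) + 1) + 4 = 11] subtract 4: x sits inside (… + 4). So sub: (x + 6) + 1 = 7.
Step 4. [(x + 6) + 1 = 7] 1 comes off first (subtract 1) ⇒ sub: x + 6 = 6.
Step 5. [x + 6 = 6] subtract 6: x sits inside (… + 6), so sub: x = 0.

Answer: x ∈ {0}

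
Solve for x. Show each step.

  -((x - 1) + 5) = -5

Step 1. [-((x - 1) + 5) = -5] LHS negated; negate both sides. So neg: (x - 1) + 5 = 5.
Step 2. [(x - 1) + 5 = 5] the outer +5 inverts by subtracting 5. So sub: x - 1 = 0.
Step 3. [x - 1 = 0] the outer -1 inverts by adding 1 ⇒ sub: x = 1.

Answer: x ∈ {1}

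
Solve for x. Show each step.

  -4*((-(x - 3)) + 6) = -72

Step 1. [-4*((-(x - 3)) + 6) = -72] -4·(inner) — divide through by -4, so div: (-(x - 3)) + 6 = 18.
Step 2. [(-(x - 3)) + 6 = 18] +6 is outermost — subtract 6 both sides, so sub: -(x - 3) = 12.
Step 3. [-(x - 3) = 12] flip signs both sides, so neg: x - 3 = -12.
Step 4. [x - 3 = -12] 3 comes off first (add 3), so sub: x = -9.

Answer: x ∈ {-9}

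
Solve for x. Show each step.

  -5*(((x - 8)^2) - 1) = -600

Step 1. [-5*(((x - 8)^2) - 1) = -600] LHS = -5·(…); ÷-5 both sides ⇒ div: ((x - 8)^2) - 1 = 120.
Step 2. [((x - 8)^2) - 1 = 120] peel the -1: add 1 from each side ⇒ sub: (x - 8)^2 = 121.
Step 3. [(x - 8)^2 = 121] 121 ≥ 0, LHS is (·)² — take ±√. So sqrt: x - 8 = 11 or -11.
Step 4. [x - 8 = 11 or -11] the outer -8 inverts by adding 8. So sub: x = 19 or -3.

Answer: x ∈ {-3, 19}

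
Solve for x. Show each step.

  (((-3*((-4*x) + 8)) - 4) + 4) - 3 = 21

Step 1. [(((-3*((-4*x) + 8)) - 4) + 4) - 3 = 21] 3 comes off first (add 3). So sub: ((-3*((-4*x) + 8)) - 4) + 4 = 24.
Step 2. [((-3*((-4*x) + 8)) - 4) + 4 = 24] the outer +4 inverts by subtracting 4 ⇒ sub: (-3*((-4*x) + 8)) - 4 = 20.
Step 3. [(-3*((-4*x) + 8)) - 4 = 20] 4 comes off first (add 4), so sub: -3*((-4*x) + 8) = 24.
Step 4. [-3*((-4*x) + 8) = 24] -3·(inner) — divide through by -3, so div: (-4*x) + 8 = -8.
Step 5. [(-4*x) + 8 = -8] -4 | LHS and -4 | -8: pull -4 out, so factor: x - 2 = 2.
Step 6. [x - 2 = 2] -2 is outermost — add 2 both sides ⇒ sub: x = 4.

Answer: x ∈ {4}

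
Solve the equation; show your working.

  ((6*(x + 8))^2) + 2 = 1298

Step 1. [((6*(x + 8))^2) + 2 = 1298] subtract 2: x sits inside (… + 2). So sub: (6*(x + 8))^2 = 1296.
Step 2. [(6*(x + 8))^2 = 1296] √ both sides: 1296 ≥ 0 gives two branches, so sqrt: 6*(x + 8) = 36 or -36.
Step 3. [6*(x + 8) = 36 or -36] divide by the outer 6. So div: x + 8 = 6 or -6.
Step 4. [x + 8 = 6 or -6] 8 comes off first (subtract 8) ⇒ sub: x = -2 or -14.

Answer: x ∈ {-14, -2}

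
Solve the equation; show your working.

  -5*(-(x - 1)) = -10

Step 1. [-5*(-(x - 1)) = -10] leading coefficient -5: divide by -5. So div: -(x - 1) = 2.
Step 2. [-(x - 1) = 2] leading − — multiply by −1, so neg: x - 1 = -2.
Step 3. [x - 1 = -2] peel the -1: add 1 from each side. So sub: x = -1.

Answer: x ∈ {-1}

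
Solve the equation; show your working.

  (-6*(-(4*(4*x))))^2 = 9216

Step 1. [(-6*(-(4*(4*x))))^2 = 9216] 9216 ≥ 0, LHS is (·)² — take ±√, so sqrt: -6*(-(4*(4*x))) = 96 or -96.
Step 2. [-6*(-(4*(4*x))) = 96 or -96] -6·(inner) — divide through by -6 ⇒ div: -(4*(4*x)) = -16 or 16.
Step 3. [-(4*(4*x)) = -16 or 16] leading − — multiply by −1 ⇒ neg: 4*(4*x) = 16 or -16.
Step 4. [4*(4*x) = 16 or -16] 4·(inner) — divide through by 4. So div: 4*x = 4 or -4.
Step 5. [4*x = 4 or -4] 4·(inner) — divide through by 4. So div: x = 1 or -1.

Answer: x ∈ {-1, 1}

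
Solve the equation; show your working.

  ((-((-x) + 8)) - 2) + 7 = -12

Step 1. [((-((-x) + 8)) - 2) + 7 = -12] the outer +7 inverts by subtracting 7. So sub: (-((-x) + 8)) - 2 = -19.
Step 2. [(-((-x) + 8)) - 2 = -19] peel the -2: add 2 from each side ⇒ sub: -((-x) + 8) = -17.
Step 3. [-((-x) + 8) = -17] flip signs both sides, so neg: (-x) + 8 = 17.
Step 4. [(-x) + 8 = 17] subtract 8: x sits inside (… + 8). So sub: -x = 9.
Step 5. [-x = 9] leading − — multiply by −1. So neg: x = -9.

Answer: x ∈ {-9}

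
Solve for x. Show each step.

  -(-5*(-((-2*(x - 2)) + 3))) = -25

Step 1. [-(-5*(-((-2*(x - 2)) + 3))) = -25] leading − — multiply by −1 ⇒ neg: -5*(-((-2*(x - 2)) + 3)) = 25.
Step 2. [-5*(-((-2*(x - 2)) + 3)) = 25] -5 out front; divide by -5. So div: -((-2*(x - 2)) + 3) = -5.
Step 3. [-((-2*(x - 2)) + 3) = -5] leading − — multiply by −1, so neg: (-2*(x - 2)) + 3 = 5.
Step 4. [(-2*(x - 2)) + 3 = 5] the outer +3 inverts by subtracting 3. So sub: -2*(x - 2) = 2.
Step 5. [-2*(x - 2) = 2] leading coefficient -2: divide by -2. So div: x - 2 = -1.
Step 6. [x - 2 = -1] the outer -2 inverts by adding 2, so sub: x = 1.

Answer: x ∈ {1}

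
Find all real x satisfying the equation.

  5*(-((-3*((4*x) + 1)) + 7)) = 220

Step 1. [5*(-((-3*((4*x) + 1)) + 7)) = 220] 5·(inner) — divide through by 5 ⇒ div: -((-3*((4*x) + 1)) + 7) = 44.
Step 2. [-((-3*((4*x) + 1)) + 7) = 44] leading − — multiply by −1 ⇒ neg: (-3*((4*x) + 1)) + 7 = -44.
Step 3. [(-3*((4*x) + 1)) + 7 = -44] peel the +7: subtract 7 from each side ⇒ sub: -3*((4*x) + 1) = -51.
Step 4. [-3*((4*x) + 1) = -51] -3·(inner) — divide through by -3, so div: (4*x) + 1 = 17.
Step 5. [(4*x) + 1 = 17] 1 comes off first (subtract 1), so sub: 4*x = 16.
Step 6. [4*x = 16] LHS = 4·(…); ÷4 both sides, so div: x = 4.

Answer: x ∈ {4}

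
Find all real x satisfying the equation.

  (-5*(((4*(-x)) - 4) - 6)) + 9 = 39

Step 1. [(-5*(((4*(-x)) - 4) - 6)) + 9 = 39] +9 is outermost — subtract 9 both sides. So sub: -5*(((4*(-x)) - 4) - 6) = 30.
Step 2. [-5*(((4*(-x)) - 4) - 6) = 30] LHS = -5·(…); ÷-5 both sides, so div: ((4*(-x)) - 4) - 6 = -6.
Step 3. [((4*(-x)) - 4) - 6 = -6] the outer -6 inverts by adding 6. So sub: (4*(-x)) - 4 = 0.
Step 4. [(4*(-x)) - 4 = 0] 4 divides every term; factor it out ⇒ factor: (-x) - 1 = 0.
Step 5. [(-x) - 1 = 0] 1 comes off first (add 1) ⇒ sub: -x = 1.
Step 6. [-x = 1] flip signs both sides ⇒ neg: x = -1.

Answer: x ∈ {-1}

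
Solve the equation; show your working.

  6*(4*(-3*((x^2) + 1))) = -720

Step 1. [6*(4*(-3*((x^2) + 1))) = -720] leading coefficient 6: divide by 6. So div: 4*(-3*((x^2) + 1)) = -120.
Step 2. [4*(-3*((x^2) + 1)) = -120] divide by the outer 4. So div: -3*((x^2) + 1) = -30.
Step 3. [-3*((x^2) + 1) = -30] -3 out front; divide by -3 ⇒ div: (x^2) + 1 = 10.
Step 4. [(x^2) + 1 = 10] 1 comes off first (subtract 1) ⇒ sub: x^2 = 9.
Step 5. [x^2 = 9] LHS squared, RHS 9 ≥ 0: apply √ (±). So sqrt: x = 3 or -3.

Answer: x ∈ {-3, 3}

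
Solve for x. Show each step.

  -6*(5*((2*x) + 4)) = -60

Step 1. [-6*(5*((2*x) + 4)) = -60] -6 out front; divide by -6 ⇒ div: 5*((2*x) + 4) = 10.
Step 2. [5*((2*x) + 4) = 10] LHS = 5·(…); ÷5 both sides, so div: (2*x) + 4 = 2.
Step 3. [(2*x) + 4 = 2] 4 comes off first (subtract 4), so sub: 2*x = -2.
Step 4. [2*x = -2] LHS = 2·(…); ÷2 both sides. So div: x = -1.

Answer: x ∈ {-1}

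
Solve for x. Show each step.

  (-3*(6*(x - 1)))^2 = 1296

Step 1. [(-3*(6*(x - 1)))^2 = 1296] LHS squared, RHS 1296 ≥ 0: apply √ (±) ⇒ sqrt: -3*(6*(x - 1)) = 36 or -36.
Step 2. [-3*(6*(x - 1)) = 36 or -36] leading coefficient -3: divide by -3 ⇒ div: 6*(x - 1) = -12 or 12.
Step 3. [6*(x - 1) = -12 or 12] LHS = 6·(…); ÷6 both sides ⇒ div: x - 1 = -2 or 2.
Step 4. [x - 1 = -2 or 2] add 1: x sits inside (… - 1) ⇒ sub: x = -1 or 3.

Answer: x ∈ {-1, 3}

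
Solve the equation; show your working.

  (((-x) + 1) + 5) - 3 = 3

Step 1. [(((-x) + 1) + 5) - 3 = 3] peel the -3: add 3 from each side, so sub: ((-x) + 1) + 5 = 6.
Step 2. [((-x) + 1) + 5 = 6] the outer +5 inverts by subtracting 5 ⇒ sub: (-x) + 1 = 1.
Step 3. [(-x) + 1 = 1] peel the +1: subtract 1 from each side, so sub: -x = 0.
Step 4. [-x = 0] leading − — multiply by −1. So neg: x = 0.

Answer: x ∈ {0}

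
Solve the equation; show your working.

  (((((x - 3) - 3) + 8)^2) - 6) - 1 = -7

Step 1. [(((((x - 3) - 3) + 8)^2) - 6) - 1 = -7] peel the -1: add 1 from each side. So sub: ((((x - 3) - 3) + 8)^2) - 6 = -6.
Step 2. [((((x - 3) - 3) + 8)^2) - 6 = -6] add 6: x sits inside (… - 6). So sub: (((x - 3) - 3) + 8)^2 = 0.
Step 3. [(((x - 3) - 3) + 8)^2 = 0] √ both sides: 0 ≥ 0 gives two branches ⇒ sqrt: ((x - 3) - 3) + 8 = 0.
Step 4. [((x - 3) - 3) + 8 = 0] 8 comes off first (subtract 8) ⇒ sub: (x - 3) - 3 = -8.
Step 5. [(x - 3) - 3 = -8] 3 comes off first (add 3). So sub: x - 3 = -5.
Step 6. [x - 3 = -5] -3 is outermost — add 3 both sides. So sub: x = -2.

Answer: x ∈ {-2}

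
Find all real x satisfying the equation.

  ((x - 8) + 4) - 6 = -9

Step 1. [((x - 8) + 4) - 6 = -9] peel the -6: add 6 from each side. So sub: (x - 8) + 4 = -3.
Step 2. [(x - 8) + 4 = -3] peel the +4: subtract 4 from each side. So sub: x - 8 = -7.
Step 3. [x - 8 = -7] peel the -8: add 8 from each side. So sub: x = 1.

Answer: x ∈ {1}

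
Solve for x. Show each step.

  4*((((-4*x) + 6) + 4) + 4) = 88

Step 1. [4*((((-4*x) + 6) + 4) + 4) = 88] LHS = 4·(…); ÷4 both sides. So div: (((-4*x) + 6) + 4) + 4 = 22.
Step 2. [(((-4*x) + 6) + 4) + 4 = 22] 4 comes off first (subtract 4) ⇒ sub: ((-4*x) + 6) + 4 = 18.
Step 3. [((-4*x) + 6) + 4 = 18] 4 comes off first (subtract 4) ⇒ sub: (-4*x) + 6 = 14.
Step 4. [(-4*x) + 6 = 14] 6 comes off first (subtract 6) ⇒ sub: -4*x = 8.
Step 5. [-4*x = 8] -4 out front; divide by -4, so div: x = -2.

Answer: x ∈ {-2}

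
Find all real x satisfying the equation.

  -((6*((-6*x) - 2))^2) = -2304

Step 1. [-((6*((-6*x) - 2))^2) = -2304] leading − — multiply by −1, so neg: (6*((-6*x) - 2))^2 = 2304.
Step 2. [(6*((-6*x) - 2))^2 = 2304] LHS squared, RHS 2304 ≥ 0: apply √ (±). So sqrt: 6*((-6*x) - 2) = 48 or -48.
Step 3. [6*((-6*x) - 2) = 48 or -48] divide by the outer 6. So div: (-6*x) - 2 = 8 or -8.
Step 4. [(-6*x) - 2 = 8 or -8] the outer -2 inverts by adding 2. So sub: -6*x = 10 or -6.
Step 5. [-6*x = 10 or -6] LHS = -6·(…); ÷-6 both sides ⇒ div: x = -5/3 or 1.

Answer: x ∈ {-5/3, 1}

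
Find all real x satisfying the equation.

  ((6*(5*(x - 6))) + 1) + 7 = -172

Step 1. [((6*(5*(x - 6))) + 1) + 7 = -172] +7 is outermost — subtract 7 both sides ⇒ sub: (6*(5*(x - 6))) + 1 = -179.
Step 2. [(6*(5*(x - 6))) + 1 = -179] subtract 1: x sits inside (… + 1) ⇒ sub: 6*(5*(x - 6)) = -180.
Step 3. [6*(5*(x - 6)) = -180] 6·(inner) — divide through by 6, so div: 5*(x - 6) = -30.
Step 4. [5*(x - 6) = -30] leading coefficient 5: divide by 5. So div: x - 6 = -6.
Step 5. [x - 6 = -6] peel the -6: add 6 from each side ⇒ sub: x = 0.

Answer: x ∈ {0}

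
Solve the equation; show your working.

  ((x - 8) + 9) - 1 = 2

Step 1. [((x - 8) + 9) - 1 = 2] 1 comes off first (add 1) ⇒ sub: (x - 8) + 9 = 3.
Step 2. [(x - 8) + 9 = 3] subtract 9: x sits inside (… + 9). So sub: x - 8 = -6.
Step 3. [x - 8 = -6] peel the -8: add 8 from each side. So sub: x = 2.

Answer: x ∈ {2}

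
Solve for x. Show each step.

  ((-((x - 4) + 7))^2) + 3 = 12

Step 1. [((-((x - 4) + 7))^2) + 3 = 12] the outer +3 inverts by subtracting 3. So sub: (-((x - 4) + 7))^2 = 9.
Step 2. [(-((x - 4) + 7))^2 = 9] 9 ≥ 0, LHS is (·)² — take ±√. So sqrt: -((x - 4) + 7) = 3 or -3.
Step 3. [-((x - 4) + 7) = 3 or -3] flip signs both sides. So neg: (x - 4) + 7 = -3 or 3.
Step 4. [(x - 4) + 7 = -3 or 3] the outer +7 inverts by subtracting 7. So sub: x - 4 = -10 or -4.
Step 5. [x - 4 = -10 or -4] the outer -4 inverts by adding 4 ⇒ sub: x = -6 or 0.

Answer: x ∈ {-6, 0}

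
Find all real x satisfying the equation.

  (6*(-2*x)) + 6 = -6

Step 1. [(6*(-2*x)) + 6 = -6] +6 is outermost — subtract 6 both sides, so sub: 6*(-2*x) = -12.
Step 2. [6*(-2*x) = -12] LHS = 6·(…); ÷6 both sides, so div: -2*x = -2.
Step 3. [-2*x = -2] divide by the outer -2, so div: x = 1.

Answer: x ∈ {1}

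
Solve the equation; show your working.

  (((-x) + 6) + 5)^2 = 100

Step 1. [(((-x) + 6) + 5)^2 = 100] √ both sides: 100 ≥ 0 gives two branches. So sqrt: ((-x) + 6) + 5 = 10 or -10.
Step 2. [((-x) + 6) + 5 = 10 or -10] the outer +5 inverts by subtracting 5, so sub: (-x) + 6 = 5 or -15.
Step 3. [(-x) + 6 = 5 or -15] the outer +6 inverts by subtracting 6, so sub: -x = -1 or -21.
Step 4. [-x = -1 or -21] LHS negated; negate both sides ⇒ neg: x = 1 or 21.

Answer: x ∈ {1, 21}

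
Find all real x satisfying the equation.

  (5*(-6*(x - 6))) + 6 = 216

Step 1. [(5*(-6*(x - 6))) + 6 = 216] +6 is outermost — subtract 6 both sides, so sub: 5*(-6*(x - 6)) = 210.
Step 2. [5*(-6*(x - 6)) = 210] 5 out front; divide by 5, so div: -6*(x - 6) = 42.
Step 3. [-6*(x - 6) = 42] LHS = -6·(…); ÷-6 both sides. So div: x - 6 = -7.
Step 4. [x - 6 = -7] peel the -6: add 6 from each side, so sub: x = -1.

Answer: x ∈ {-1}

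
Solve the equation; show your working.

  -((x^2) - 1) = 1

Step 1. [-((x^2) - 1) = 1] flip signs both sides. So neg: (x^2) - 1 = -1.
Step 2. [(x^2) - 1 = -1] 1 comes off first (add 1) ⇒ sub: x^2 = 0.
Step 3. [x^2 = 0] LHS squared, RHS 0 ≥ 0: apply √ (±), so sqrt: x = 0.

Answer: x ∈ {0}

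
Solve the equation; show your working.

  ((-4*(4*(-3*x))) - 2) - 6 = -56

Step 1. [((-4*(4*(-3*x))) - 2) - 6 = -56] 6 comes off first (add 6). So sub: (-4*(4*(-3*x))) - 2 = -50.
Step 2. [(-4*(4*(-3*x))) - 2 = -50] peel the -2: add 2 from each side ⇒ sub: -4*(4*(-3*x)) = -48.
Step 3. [-4*(4*(-3*x)) = -48] LHS = -4·(…); ÷-4 both sides. So div: 4*(-3*x) = 12.
Step 4. [4*(-3*x) = 12] 4 out front; divide by 4, so div: -3*x = 3.
Step 5. [-3*x = 3] -3 out front; divide by -3, so div: x = -1.

Answer: x ∈ {-1}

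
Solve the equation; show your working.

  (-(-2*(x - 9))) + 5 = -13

Step 1. [(-(-2*(x - 9))) + 5 = -13] subtract 5: x sits inside (… + 5). So sub: -(-2*(x - 9)) = -18.
Step 2. [-(-2*(x - 9)) = -18] flip signs both sides ⇒ neg: -2*(x - 9) = 18.
Step 3. [-2*(x - 9) = 18] divide by the outer -2, so div: x - 9 = -9.
Step 4. [x - 9 = -9] the outer -9 inverts by adding 9 ⇒ sub: x = 0.

Answer: x ∈ {0}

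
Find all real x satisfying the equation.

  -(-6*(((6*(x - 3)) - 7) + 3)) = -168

Step 1. [-(-6*(((6*(x - 3)) - 7) + 3)) = -168] flip signs both sides, so neg: -6*(((6*(x - 3)) - 7) + 3) = 168.
Step 2. [-6*(((6*(x - 3)) - 7) + 3) = 168] divide by the outer -6 ⇒ div: ((6*(x - 3)) - 7) + 3 = -28.
Step 3. [((6*(x - 3)) - 7) + 3 = -28] +3 is outermost — subtract 3 both sides ⇒ sub: (6*(x - 3)) - 7 = -31.
Step 4. [(6*(x - 3)) - 7 = -31] add 7: x sits inside (… - 7), so sub: 6*(x - 3) = -24.
Step 5. [6*(x - 3) = -24] LHS = 6·(…); ÷6 both sides ⇒ div: x - 3 = -4.
Step 6. [x - 3 = -4] peel the -3: add 3 from each side, so sub: x = -1.

Answer: x ∈ {-1}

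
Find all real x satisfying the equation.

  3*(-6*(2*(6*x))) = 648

Step 1. [3*(-6*(2*(6*x))) = 648] LHS = 3·(…); ÷3 both sides ⇒ div: -6*(2*(6*x)) = 216.
Step 2. [-6*(2*(6*x)) = 216] leading coefficient -6: divide by -6, so div: 2*(6*x) = -36.
Step 3. [2*(6*x) = -36] leading coefficient 2: divide by 2. So div: 6*x = -18.
Step 4. [6*x = -18] LHS = 6·(…); ÷6 both sides, so div: x = -3.

Answer: x ∈ {-3}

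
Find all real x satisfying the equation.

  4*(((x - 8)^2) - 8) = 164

Step 1. [4*(((x - 8)^2) - 8) = 164] 4·(inner) — divide through by 4 ⇒ div: ((x - 8)^2) - 8 = 41.
Step 2. [((x - 8)^2) - 8 = 41] 8 comes off first (add 8). So sub: (x - 8)^2 = 49.
Step 3. [(x - 8)^2 = 49] LHS squared, RHS 49 ≥ 0: apply √ (±), so sqrt: x - 8 = 7 or -7.
Step 4. [x - 8 = 7 or -7] the outer -8 inverts by adding 8, so sub: x = 15 or 1.

Answer: x ∈ {1, 15}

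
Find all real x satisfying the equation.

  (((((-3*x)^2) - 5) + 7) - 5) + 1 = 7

Step 1. [(((((-3*x)^2) - 5) + 7) - 5) + 1 = 7] +1 is outermost — subtract 1 both sides, so sub: ((((-3*x)^2) - 5) + 7) - 5 = 6.
Step 2. [((((-3*x)^2) - 5) + 7) - 5 = 6] the outer -5 inverts by adding 5, so sub: (((-3*x)^2) - 5) + 7 = 11.
Step 3. [(((-3*x)^2) - 5) + 7 = 11] subtract 7: x sits inside (… + 7), so sub: ((-3*x)^2) - 5 = 4.
Step 4. [((-3*x)^2) - 5 = 4] the outer -5 inverts by adding 5, so sub: (-3*x)^2 = 9.
Step 5. [(-3*x)^2 = 9] 9 ≥ 0, LHS is (·)² — take ±√. So sqrt: -3*x = 3 or -3.
Step 6. [-3*x = 3 or -3] -3·(inner) — divide through by -3 ⇒ div: x = -1 or 1.

Answer: x ∈ {-1, 1}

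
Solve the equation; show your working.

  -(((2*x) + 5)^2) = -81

Step 1. [-(((2*x) + 5)^2) = -81] leading − — multiply by −1, so neg: ((2*x) + 5)^2 = 81.
Step 2. [((2*x) + 5)^2 = 81] 81 ≥ 0, LHS is (·)² — take ±√ ⇒ sqrt: (2*x) + 5 = 9 or -9.
Step 3. [(2*x) + 5 = 9 or -9] 5 comes off first (subtract 5), so sub: 2*x = 4 or -14.
Step 4. [2*x = 4 or -14] 2 out front; divide by 2, so div: x = 2 or -7.

Answer: x ∈ {-7, 2}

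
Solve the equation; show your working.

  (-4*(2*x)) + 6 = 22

Step 1. [(-4*(2*x)) + 6 = 22] +6 is outermost — subtract 6 both sides. So sub: -4*(2*x) = 16.
Step 2. [-4*(2*x) = 16] -4 out front; divide by -4 ⇒ div: 2*x = -4.
Step 3. [2*x = -4] 2 out front; divide by 2, so div: x = -2.

Answer: x ∈ {-2}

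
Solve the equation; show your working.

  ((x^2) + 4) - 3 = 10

Step 1. [((x^2) + 4) - 3 = 10] peel the -3: add 3 from each side ⇒ sub: (x^2) + 4 = 13.
Step 2. [(x^2) + 4 = 13] the outer +4 inverts by subtracting 4, so sub: x^2 = 9.
Step 3. [x^2 = 9] LHS squared, RHS 9 ≥ 0: apply √ (±), so sqrt: x = 3 or -3.

Answer: x ∈ {-3, 3}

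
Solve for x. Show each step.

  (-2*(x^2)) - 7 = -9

Step 1. [(-2*(x^2)) - 7 = -9] 7 comes off first (add 7), so sub: -2*(x^2) = -2.
Step 2. [-2*(x^2) = -2] -2 out front; divide by -2. So div: x^2 = 1.
Step 3. [x^2 = 1] √ both sides: 1 ≥ 0 gives two branches. So sqrt: x = 1 or -1.

Answer: x ∈ {-1, 1}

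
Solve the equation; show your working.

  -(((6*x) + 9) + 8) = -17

Step 1. [-(((6*x) + 9) + 8) = -17] flip signs both sides, so neg: ((6*x) + 9) + 8 = 17.
Step 2. [((6*x) + 9) + 8 = 17] peel the +8: subtract 8 from each side. So sub: (6*x) + 9 = 9.
Step 3. [(6*x) + 9 = 9] peel the +9: subtract 9 from each side, so sub: 6*x = 0.
Step 4. [6*x = 0] divide by the outer 6 ⇒ div: x = 0.

Answer: x ∈ {0}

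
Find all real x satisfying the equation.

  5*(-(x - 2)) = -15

Step 1. [5*(-(x - 2)) = -15] 5·(inner) — divide through by 5. So div: -(x - 2) = -3.
Step 2. [-(x - 2) = -3] leading − — multiply by −1. So neg: x - 2 = 3.
Step 3. [x - 2 = 3] -2 is outermost — add 2 both sides. So sub: x = 5.

Answer: x ∈ {5}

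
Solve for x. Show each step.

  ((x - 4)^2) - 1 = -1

Step 1. [((x - 4)^2) - 1 = -1] the outer -1 inverts by adding 1, so sub: (x - 4)^2 = 0.
Step 2. [(x - 4)^2 = 0] 0 ≥ 0, LHS is (·)² — take ±√. So sqrt: x - 4 = 0.
Step 3. [x - 4 = 0] add 4: x sits inside (… - 4), so sub: x = 4.

Answer: x ∈ {4}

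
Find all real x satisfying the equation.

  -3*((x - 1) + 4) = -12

Step 1. [-3*((x - 1) + 4) = -12] LHS = -3·(…); ÷-3 both sides. So div: (x - 1) + 4 = 4.
Step 2. [(x - 1) + 4 = 4] 4 comes off first (subtract 4). So sub: x - 1 = 0.
Step 3. [x - 1 = 0] the outer -1 inverts by adding 1 ⇒ sub: x = 1.

Answer: x ∈ {1}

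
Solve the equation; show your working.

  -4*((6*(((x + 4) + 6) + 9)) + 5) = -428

Step 1. [-4*((6*(((x + 4) + 6) + 9)) + 5) = -428] divide by the outer -4 ⇒ div: (6*(((x + 4) + 6) + 9)) + 5 = 107.
Step 2. [(6*(((x + 4) + 6) + 9)) + 5 = 107] peel the +5: subtract 5 from each side. So sub: 6*(((x + 4) + 6) + 9) = 102.
Step 3. [6*(((x + 4) + 6) + 9) = 102] 6·(inner) — divide through by 6 ⇒ div: ((x + 4) + 6) + 9 = 17.
Step 4. [((x + 4) + 6) + 9 = 17] peel the +9: subtract 9 from each side, so sub: (x + 4) + 6 = 8.
Step 5. [(x + 4) + 6 = 8] +6 is outermost — subtract 6 both sides, so sub: x + 4 = 2.
Step 6. [x + 4 = 2] 4 comes off first (subtract 4), so sub: x = -2.

Answer: x ∈ {-2}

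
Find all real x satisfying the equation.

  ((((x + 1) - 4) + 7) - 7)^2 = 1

Step 1. [((((x + 1) - 4) + 7) - 7)^2 = 1] 1 ≥ 0, LHS is (·)² — take ±√ ⇒ sqrt: (((x + 1) - 4) + 7) - 7 = 1 or -1.
Step 2. [(((x + 1) - 4) + 7) - 7 = 1 or -1] the outer -7 inverts by adding 7. So sub: ((x + 1) - 4) + 7 = 8 or 6.
Step 3. [((x + 1) - 4) + 7 = 8 or 6] peel the +7: subtract 7 from each side. So sub: (x + 1) - 4 = 1 or -1.
Step 4. [(x + 1) - 4 = 1 or -1] the outer -4 inverts by adding 4. So sub: x + 1 = 5 or 3.
Step 5. [x + 1 = 5 or 3] the outer +1 inverts by subtracting 1, so sub: x = 4 or 2.

Answer: x ∈ {2, 4}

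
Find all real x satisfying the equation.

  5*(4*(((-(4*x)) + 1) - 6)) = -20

Step 1. [5*(4*(((-(4*x)) + 1) - 6)) = -20] 5·(inner) — divide through by 5 ⇒ div: 4*(((-(4*x)) + 1) - 6) = -4.
Step 2. [4*(((-(4*x)) + 1) - 6) = -4] 4 out front; divide by 4 ⇒ div: ((-(4*x)) + 1) - 6 = -1.
Step 3. [((-(4*x)) + 1) - 6 = -1] the outer -6 inverts by adding 6 ⇒ sub: (-(4*x)) + 1 = 5.
Step 4. [(-(4*x)) + 1 = 5] the outer +1 inverts by subtracting 1 ⇒ sub: -(4*x) = 4.
Step 5. [-(4*x) = 4] flip signs both sides ⇒ neg: 4*x = -4.
Step 6. [4*x = -4] LHS = 4·(…); ÷4 both sides, so div: x = -1.

Answer: x ∈ {-1}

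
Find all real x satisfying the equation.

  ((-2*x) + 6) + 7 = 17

Step 1. [((-2*x) + 6) + 7 = 17] +7 is outermost — subtract 7 both sides ⇒ sub: (-2*x) + 6 = 10.
Step 2. [(-2*x) + 6 = 10] +6 is outermost — subtract 6 both sides, so sub: -2*x = 4.
Step 3. [-2*x = 4] -2·(inner) — divide through by -2. So div: x = -2.

Answer: x ∈ {-2}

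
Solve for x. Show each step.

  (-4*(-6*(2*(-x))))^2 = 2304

Step 1. [(-4*(-6*(2*(-x))))^2 = 2304] LHS squared, RHS 2304 ≥ 0: apply √ (±), so sqrt: -4*(-6*(2*(-x))) = 48 or -48.
Step 2. [-4*(-6*(2*(-x))) = 48 or -48] leading coefficient -4: divide by -4. So div: -6*(2*(-x)) = -12 or 12.
Step 3. [-6*(2*(-x)) = -12 or 12] -6·(inner) — divide through by -6. So div: 2*(-x) = 2 or -2.
Step 4. [2*(-x) = 2 or -2] 2 out front; divide by 2, so div: -x = 1 or -1.
Step 5. [-x = 1 or -1] flip signs both sides ⇒ neg: x = -1 or 1.

Answer: x ∈ {-1, 1}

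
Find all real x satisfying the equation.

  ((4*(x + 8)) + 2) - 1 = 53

Step 1. [((4*(x + 8)) + 2) - 1 = 53] peel the -1: add 1 from each side, so sub: (4*(x + 8)) + 2 = 54.
Step 2. [(4*(x + 8)) + 2 = 54] +2 is outermost — subtract 2 both sides. So sub: 4*(x + 8) = 52.
Step 3. [4*(x + 8) = 52] 4 out front; divide by 4, so div: x + 8 = 13.
Step 4. [x + 8 = 13] +8 is outermost — subtract 8 both sides. So sub: x = 5.

Answer: x ∈ {5}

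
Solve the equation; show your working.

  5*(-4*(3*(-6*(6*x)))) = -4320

Step 1. [5*(-4*(3*(-6*(6*x)))) = -4320] LHS = 5·(…); ÷5 both sides. So div: -4*(3*(-6*(6*x))) = -864.
Step 2. [-4*(3*(-6*(6*x))) = -864] -4 out front; divide by -4 ⇒ div: 3*(-6*(6*x)) = 216.
Step 3. [3*(-6*(6*x)) = 216] divide by the outer 3, so div: -6*(6*x) = 72.
Step 4. [-6*(6*x) = 72] -6 out front; divide by -6. So div: 6*x = -12.
Step 5. [6*x = -12] 6·(inner) — divide through by 6 ⇒ div: x = -2.

Answer: x ∈ {-2}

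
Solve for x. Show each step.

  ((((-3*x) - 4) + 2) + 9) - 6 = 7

Step 1. [((((-3*x) - 4) + 2) + 9) - 6 = 7] the outer -6 inverts by adding 6. So sub: (((-3*x) - 4) + 2) + 9 = 13.
Step 2. [(((-3*x) - 4) + 2) + 9 = 13] the outer +9 inverts by subtracting 9 ⇒ sub: ((-3*x) - 4) + 2 = 4.
Step 3. [((-3*x) - 4) + 2 = 4] the outer +2 inverts by subtracting 2 ⇒ sub: (-3*x) - 4 = 2.
Step 4. [(-3*x) - 4 = 2] add 4: x sits inside (… - 4), so sub: -3*x = 6.
Step 5. [-3*x = 6] divide by the outer -3. So div: x = -2.

Answer: x ∈ {-2}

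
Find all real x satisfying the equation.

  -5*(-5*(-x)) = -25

Step 1. [-5*(-5*(-x)) = -25] divide by the outer -5, so div: -5*(-x) = 5.
Step 2. [-5*(-x) = 5] -5·(inner) — divide through by -5 ⇒ div: -x = -1.
Step 3. [-x = -1] flip signs both sides ⇒ neg: x = 1.

Answer: x ∈ {1}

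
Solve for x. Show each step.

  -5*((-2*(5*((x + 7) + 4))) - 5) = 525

Step 1. [-5*((-2*(5*((x + 7) + 4))) - 5) = 525] LHS = -5·(…); ÷-5 both sides. So div: (-2*(5*((x + 7) + 4))) - 5 = -105.
Step 2. [(-2*(5*((x + 7) + 4))) - 5 = -105] add 5: x sits inside (… - 5). So sub: -2*(5*((x + 7) + 4)) = -100.
Step 3. [-2*(5*((x + 7) + 4)) = -100] -2·(inner) — divide through by -2 ⇒ div: 5*((x + 7) + 4) = 50.
Step 4. [5*((x + 7) + 4) = 50] LHS = 5·(…); ÷5 both sides. So div: (x + 7) + 4 = 10.
Step 5. [(x + 7) + 4 = 10] the outer +4 inverts by subtracting 4. So sub: x + 7 = 6.
Step 6. [x + 7 = 6] peel the +7: subtract 7 from each side. So sub: x = -1.

Answer: x ∈ {-1}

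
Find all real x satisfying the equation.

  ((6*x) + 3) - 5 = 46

Step 1. [((6*x) + 3) - 5 = 46] peel the -5: add 5 from each side. So sub: (6*x) + 3 = 51.
Step 2. [(6*x) + 3 = 51] subtract 3: x sits inside (… + 3), so sub: 6*x = 48.
Step 3. [6*x = 48] leading coefficient 6: divide by 6, so div: x = 8.

Answer: x ∈ {8}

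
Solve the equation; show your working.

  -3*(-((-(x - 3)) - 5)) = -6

Step 1. [-3*(-((-(x - 3)) - 5)) = -6] LHS = -3·(…); ÷-3 both sides, so div: -((-(x - 3)) - 5) = 2.
Step 2. [-((-(x - 3)) - 5) = 2] flip signs both sides. So neg: (-(x - 3)) - 5 = -2.
Step 3. [(-(x - 3)) - 5 = -2] 5 comes off first (add 5), so sub: -(x - 3) = 3.
Step 4. [-(x - 3) = 3] leading − — multiply by −1 ⇒ neg: x - 3 = -3.
Step 5. [x - 3 = -3] peel the -3: add 3 from each side ⇒ sub: x = 0.

Answer: x ∈ {0}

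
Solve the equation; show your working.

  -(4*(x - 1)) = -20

Step 1. [-(4*(x - 1)) = -20] leading − — multiply by −1 ⇒ neg: 4*(x - 1) = 20.
Step 2. [4*(x - 1) = 20] 4·(inner) — divide through by 4, so div: x - 1 = 5.
Step 3. [x - 1 = 5] peel the -1: add 1 from each side ⇒ sub: x = 6.

Answer: x ∈ {6}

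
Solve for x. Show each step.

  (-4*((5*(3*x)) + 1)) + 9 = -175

Step 1. [(-4*((5*(3*x)) + 1)) + 9 = -175] peel the +9: subtract 9 from each side ⇒ sub: -4*((5*(3*x)) + 1) = -184.
Step 2. [-4*((5*(3*x)) + 1) = -184] LHS = -4·(…); ÷-4 both sides ⇒ div: (5*(3*x)) + 1 = 46.
Step 3. [(5*(3*x)) + 1 = 46] peel the +1: subtract 1 from each side, so sub: 5*(3*x) = 45.
Step 4. [5*(3*x) = 45] 5 out front; divide by 5 ⇒ div: 3*x = 9.
Step 5. [3*x = 9] leading coefficient 3: divide by 3 ⇒ div: x = 3.

Answer: x ∈ {3}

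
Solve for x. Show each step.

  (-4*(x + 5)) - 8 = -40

Step 1. [(-4*(x + 5)) - 8 = -40] 8 comes off first (add 8) ⇒ sub: -4*(x + 5) = -32.
Step 2. [-4*(x + 5) = -32] leading coefficient -4: divide by -4, so div: x + 5 = 8.
Step 3. [x + 5 = 8] 5 comes off first (subtract 5), so sub: x = 3.

Answer: x ∈ {3}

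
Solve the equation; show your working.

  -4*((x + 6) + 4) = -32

Step 1. [-4*((x + 6) + 4) = -32] leading coefficient -4: divide by -4. So div: (x + 6) + 4 = 8.
Step 2. [(x + 6) + 4 = 8] peel the +4: subtract 4 from each side ⇒ sub: x + 6 = 4.
Step 3. [x + 6 = 4] subtract 6: x sits inside (… + 6) ⇒ sub: x = -2.

Answer: x ∈ {-2}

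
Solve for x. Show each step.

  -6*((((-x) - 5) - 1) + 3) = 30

Step 1. [-6*((((-x) - 5) - 1) + 3) = 30] -6 out front; divide by -6. So div: (((-x) - 5) - 1) + 3 = -5.
Step 2. [(((-x) - 5) - 1) + 3 = -5] peel the +3: subtract 3 from each side ⇒ sub: ((-x) - 5) - 1 = -8.
Step 3. [((-x) - 5) - 1 = -8] -1 is outermost — add 1 both sides ⇒ sub: (-x) - 5 = -7.
Step 4. [(-x) - 5 = -7] peel the -5: add 5 from each side, so sub: -x = -2.
Step 5. [-x = -2] flip signs both sides ⇒ neg: x = 2.

Answer: x ∈ {2}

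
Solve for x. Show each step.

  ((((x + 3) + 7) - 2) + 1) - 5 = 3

Step 1. [((((x + 3) + 7) - 2) + 1) - 5 = 3] 5 comes off first (add 5) ⇒ sub: (((x + 3) + 7) - 2) + 1 = 8.
Step 2. [(((x + 3) + 7) - 2) + 1 = 8] peel the +1: subtract 1 from each side ⇒ sub: ((x + 3) + 7) - 2 = 7.
Step 3. [((x + 3) + 7) - 2 = 7] add 2: x sits inside (… - 2), so sub: (x + 3) + 7 = 9.
Step 4. [(x + 3) + 7 = 9] peel the +7: subtract 7 from each side ⇒ sub: x + 3 = 2.
Step 5. [x + 3 = 2] 3 comes off first (subtract 3). So sub: x = -1.

Answer: x ∈ {-1}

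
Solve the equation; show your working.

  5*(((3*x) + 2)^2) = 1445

Step 1. [5*(((3*x) + 2)^2) = 1445] LHS = 5·(…); ÷5 both sides. So div: ((3*x) + 2)^2 = 289.
Step 2. [((3*x) + 2)^2 = 289] LHS squared, RHS 289 ≥ 0: apply √ (±) ⇒ sqrt: (3*x) + 2 = 17 or -17.
Step 3. [(3*x) + 2 = 17 or -17] peel the +2: subtract 2 from each side, so sub: 3*x = 15 or -19.
Step 4. [3*x = 15 or -19] 3·(inner) — divide through by 3. So div: x = 5 or -19/3.

Answer: x ∈ {-19/3, 5}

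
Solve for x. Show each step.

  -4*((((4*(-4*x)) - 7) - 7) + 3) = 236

Step 1. [-4*((((4*(-4*x)) - 7) - 7) + 3) = 236] -4 out front; divide by -4. So div: (((4*(-4*x)) - 7) - 7) + 3 = -59.
Step 2. [(((4*(-4*x)) - 7) - 7) + 3 = -59] subtract 3: x sits inside (… + 3). So sub: ((4*(-4*x)) - 7) - 7 = -62.
Step 3. [((4*(-4*x)) - 7) - 7 = -62] 7 comes off first (add 7), so sub: (4*(-4*x)) - 7 = -55.
Step 4. [(4*(-4*x)) - 7 = -55] -7 is outermost — add 7 both sides. So sub: 4*(-4*x) = -48.
Step 5. [4*(-4*x) = -48] leading coefficient 4: divide by 4. So div: -4*x = -12.
Step 6. [-4*x = -12] leading coefficient -4: divide by -4, so div: x = 3.

Answer: x ∈ {3}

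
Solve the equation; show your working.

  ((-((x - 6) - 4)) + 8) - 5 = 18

Step 1. [((-((x - 6) - 4)) + 8) - 5 = 18] the outer -5 inverts by adding 5 ⇒ sub: (-((x - 6) - 4)) + 8 = 23.
Step 2. [(-((x - 6) - 4)) + 8 = 23] subtract 8: x sits inside (… + 8) ⇒ sub: -((x - 6) - 4) = 15.
Step 3. [-((x - 6) - 4) = 15] leading − — multiply by −1. So neg: (x - 6) - 4 = -15.
Step 4. [(x - 6) - 4 = -15] add 4: x sits inside (… - 4) ⇒ sub: x - 6 = -11.
Step 5. [x - 6 = -11] add 6: x sits inside (… - 6), so sub: x = -5.

Answer: x ∈ {-5}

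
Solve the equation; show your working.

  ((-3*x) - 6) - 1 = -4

Step 1. [((-3*x) - 6) - 1 = -4] -1 is outermost — add 1 both sides. So sub: (-3*x) - 6 = -3.
Step 2. [(-3*x) - 6 = -3] common factor -3 (LHS and -3) — divide through, so factor: x + 2 = 1.
Step 3. [x + 2 = 1] +2 is outermost — subtract 2 both sides. So sub: x = -1.

Answer: x ∈ {-1}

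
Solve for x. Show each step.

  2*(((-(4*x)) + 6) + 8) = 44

Step 1. [2*(((-(4*x)) + 6) + 8) = 44] divide by the outer 2 ⇒ div: ((-(4*x)) + 6) + 8 = 22.
Step 2. [((-(4*x)) + 6) + 8 = 22] +8 is outermost — subtract 8 both sides, so sub: (-(4*x)) + 6 = 14.
Step 3. [(-(4*x)) + 6 = 14] peel the +6: subtract 6 from each side, so sub: -(4*x) = 8.
Step 4. [-(4*x) = 8] leading − — multiply by −1 ⇒ neg: 4*x = -8.
Step 5. [4*x = -8] 4 out front; divide by 4, so div: x = -2.

Answer: x ∈ {-2}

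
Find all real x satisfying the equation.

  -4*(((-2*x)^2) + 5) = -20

Step 1. [-4*(((-2*x)^2) + 5) = -20] divide by the outer -4 ⇒ div: ((-2*x)^2) + 5 = 5.
Step 2. [((-2*x)^2) + 5 = 5] peel the +5: subtract 5 from each side, so sub: (-2*x)^2 = 0.
Step 3. [(-2*x)^2 = 0] √ both sides: 0 ≥ 0 gives two branches. So sqrt: -2*x = 0.
Step 4. [-2*x = 0] -2 out front; divide by -2 ⇒ div: x = 0.

Answer: x ∈ {0}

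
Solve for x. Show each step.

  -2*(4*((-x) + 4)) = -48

Step 1. [-2*(4*((-x) + 4)) = -48] leading coefficient -2: divide by -2. So div: 4*((-x) + 4) = 24.
Step 2. [4*((-x) + 4) = 24] divide by the outer 4 ⇒ div: (-x) + 4 = 6.
Step 3. [(-x) + 4 = 6] the outer +4 inverts by subtracting 4. So sub: -x = 2.
Step 4. [-x = 2] LHS negated; negate both sides ⇒ neg: x = -2.

Answer: x ∈ {-2}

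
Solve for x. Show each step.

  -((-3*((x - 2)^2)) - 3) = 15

Step 1. [-((-3*((x - 2)^2)) - 3) = 15] LHS negated; negate both sides ⇒ neg: (-3*((x - 2)^2)) - 3 = -15.
Step 2. [(-3*((x - 2)^2)) - 3 = -15] the outer -3 inverts by adding 3 ⇒ sub: -3*((x - 2)^2) = -12.
Step 3. [-3*((x - 2)^2) = -12] leading coefficient -3: divide by -3 ⇒ div: (x - 2)^2 = 4.
Step 4. [(x - 2)^2 = 4] 4 ≥ 0, LHS is (·)² — take ±√ ⇒ sqrt: x - 2 = 2 or -2.
Step 5. [x - 2 = 2 or -2] 2 comes off first (add 2), so sub: x = 4 or 0.

Answer: x ∈ {0, 4}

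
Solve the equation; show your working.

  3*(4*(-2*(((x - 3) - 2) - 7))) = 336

Step 1. [3*(4*(-2*(((x - 3) - 2) - 7))) = 336] leading coefficient 3: divide by 3 ⇒ div: 4*(-2*(((x - 3) - 2) - 7)) = 112.
Step 2. [4*(-2*(((x - 3) - 2) - 7)) = 112] leading coefficient 4: divide by 4, so div: -2*(((x - 3) - 2) - 7) = 28.
Step 3. [-2*(((x - 3) - 2) - 7) = 28] -2·(inner) — divide through by -2 ⇒ div: ((x - 3) - 2) - 7 = -14.
Step 4. [((x - 3) - 2) - 7 = -14] add 7: x sits inside (… - 7), so sub: (x - 3) - 2 = -7.
Step 5. [(x - 3) - 2 = -7] -2 is outermost — add 2 both sides, so sub: x - 3 = -5.
Step 6. [x - 3 = -5] -3 is outermost — add 3 both sides. So sub: x = -2.

Answer: x ∈ {-2}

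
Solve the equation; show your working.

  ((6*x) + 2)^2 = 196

Step 1. [((6*x) + 2)^2 = 196] 196 ≥ 0, LHS is (·)² — take ±√. So sqrt: (6*x) + 2 = 14 or -14.
Step 2. [(6*x) + 2 = 14 or -14] peel the +2: subtract 2 from each side ⇒ sub: 6*x = 12 or -16.
Step 3. [6*x = 12 or -16] 6·(inner) — divide through by 6. So div: x = 2 or -8/3.

Answer: x ∈ {-8/3, 2}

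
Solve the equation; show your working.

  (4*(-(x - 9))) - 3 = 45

Step 1. [(4*(-(x - 9))) - 3 = 45] 3 comes off first (add 3) ⇒ sub: 4*(-(x - 9)) = 48.
Step 2. [4*(-(x - 9)) = 48] 4·(inner) — divide through by 4, so div: -(x - 9) = 12.
Step 3. [-(x - 9) = 12] leading − — multiply by −1, so neg: x - 9 = -12.
Step 4. [x - 9 = -12] peel the -9: add 9 from each side ⇒ sub: x = -3.

Answer: x ∈ {-3}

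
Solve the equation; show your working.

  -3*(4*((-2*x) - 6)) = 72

Step 1. [-3*(4*((-2*x) - 6)) = 72] LHS = -3·(…); ÷-3 both sides, so div: 4*((-2*x) - 6) = -24.
Step 2. [4*((-2*x) - 6) = -24] 4 out front; divide by 4 ⇒ div: (-2*x) - 6 = -6.
Step 3. [(-2*x) - 6 = -6] -2 divides every term; factor it out. So factor: x + 3 = 3.
Step 4. [x + 3 = 3] subtract 3: x sits inside (… + 3) ⇒ sub: x = 0.

Answer: x ∈ {0}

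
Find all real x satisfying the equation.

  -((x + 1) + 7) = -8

Step 1. [-((x + 1) + 7) = -8] LHS negated; negate both sides, so neg: (x + 1) + 7 = 8.
Step 2. [(x + 1) + 7 = 8] 7 comes off first (subtract 7) ⇒ sub: x + 1 = 1.
Step 3. [x + 1 = 1] 1 comes off first (subtract 1), so sub: x = 0.

Answer: x ∈ {0}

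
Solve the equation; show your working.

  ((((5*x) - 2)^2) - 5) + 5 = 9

Step 1. [((((5*x) - 2)^2) - 5) + 5 = 9] subtract 5: x sits inside (… + 5). So sub: (((5*x) - 2)^2) - 5 = 4.
Step 2. [(((5*x) - 2)^2) - 5 = 4] -5 is outermost — add 5 both sides. So sub: ((5*x) - 2)^2 = 9.
Step 3. [((5*x) - 2)^2 = 9] LHS squared, RHS 9 ≥ 0: apply √ (±), so sqrt: (5*x) - 2 = 3 or -3.
Step 4. [(5*x) - 2 = 3 or -3] peel the -2: add 2 from each side, so sub: 5*x = 5 or -1.
Step 5. [5*x = 5 or -1] divide by the outer 5. So div: x = 1 or -1/5.

Answer: x ∈ {-1/5, 1}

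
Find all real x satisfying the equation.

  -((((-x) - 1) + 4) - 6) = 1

Step 1. [-((((-x) - 1) + 4) - 6) = 1] LHS negated; negate both sides. So neg: (((-x) - 1) + 4) - 6 = -1.
Step 2. [(((-x) - 1) + 4) - 6 = -1] 6 comes off first (add 6) ⇒ sub: ((-x) - 1) + 4 = 5.
Step 3. [((-x) - 1) + 4 = 5] the outer +4 inverts by subtracting 4. So sub: (-x) - 1 = 1.
Step 4. [(-x) - 1 = 1] add 1: x sits inside (… - 1), so sub: -x = 2.
Step 5. [-x = 2] LHS negated; negate both sides, so neg: x = -2.

Answer: x ∈ {-2}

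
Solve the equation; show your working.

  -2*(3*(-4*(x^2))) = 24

Step 1. [-2*(3*(-4*(x^2))) = 24] divide by the outer -2, so div: 3*(-4*(x^2)) = -12.
Step 2. [3*(-4*(x^2)) = -12] LHS = 3·(…); ÷3 both sides ⇒ div: -4*(x^2) = -4.
Step 3. [-4*(x^2) = -4] LHS = -4·(…); ÷-4 both sides. So div: x^2 = 1.
Step 4. [x^2 = 1] √ both sides: 1 ≥ 0 gives two branches. So sqrt: x = 1 or -1.

Answer: x ∈ {-1, 1}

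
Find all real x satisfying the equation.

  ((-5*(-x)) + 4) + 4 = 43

Step 1. [((-5*(-x)) + 4) + 4 = 43] the outer +4 inverts by subtracting 4 ⇒ sub: (-5*(-x)) + 4 = 39.
Step 2. [(-5*(-x)) + 4 = 39] 4 comes off first (subtract 4), so sub: -5*(-x) = 35.
Step 3. [-5*(-x) = 35] divide by the outer -5 ⇒ div: -x = -7.
Step 4. [-x = -7] flip signs both sides, so neg: x = 7.

Answer: x ∈ {7}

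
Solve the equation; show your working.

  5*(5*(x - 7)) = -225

Step 1. [5*(5*(x - 7)) = -225] 5 out front; divide by 5, so div: 5*(x - 7) = -45.
Step 2. [5*(x - 7) = -45] 5 out front; divide by 5, so div: x - 7 = -9.
Step 3. [x - 7 = -9] -7 is outermost — add 7 both sides, so sub: x = -2.

Answer: x ∈ {-2}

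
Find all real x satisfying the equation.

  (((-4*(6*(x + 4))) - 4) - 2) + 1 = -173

Step 1. [(((-4*(6*(x + 4))) - 4) - 2) + 1 = -173] subtract 1: x sits inside (… + 1) ⇒ sub: ((-4*(6*(x + 4))) - 4) - 2 = -174.
Step 2. [((-4*(6*(x + 4))) - 4) - 2 = -174] peel the -2: add 2 from each side. So sub: (-4*(6*(x + 4))) - 4 = -172.
Step 3. [(-4*(6*(x + 4))) - 4 = -172] -4 divides every term; factor it out. So factor: (6*(x + 4)) + 1 = 43.
Step 4. [(6*(x + 4)) + 1 = 43] peel the +1: subtract 1 from each side, so sub: 6*(x + 4) = 42.
Step 5. [6*(x + 4) = 42] leading coefficient 6: divide by 6. So div: x + 4 = 7.
Step 6. [x + 4 = 7] subtract 4: x sits inside (… + 4) ⇒ sub: x = 3.

Answer: x ∈ {3}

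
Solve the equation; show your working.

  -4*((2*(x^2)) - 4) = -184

Step 1. [-4*((2*(x^2)) - 4) = -184] -4·(inner) — divide through by -4 ⇒ div: (2*(x^2)) - 4 = 46.
Step 2. [(2*(x^2)) - 4 = 46] common factor 2 (LHS and 46) — divide through, so factor: (x^2) - 2 = 23.
Step 3. [(x^2) - 2 = 23] -2 is outermost — add 2 both sides. So sub: x^2 = 25.
Step 4. [x^2 = 25] √ both sides: 25 ≥ 0 gives two branches, so sqrt: x = 5 or -5.

Answer: x ∈ {-5, 5}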